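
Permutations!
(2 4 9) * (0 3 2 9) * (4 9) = (0 3 2 9 4) = [3, 1, 9, 2, 0, 5, 6, 7, 8, 4]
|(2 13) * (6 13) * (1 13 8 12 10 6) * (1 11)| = |(1 13 2 11)(6 8 12 10)| = 4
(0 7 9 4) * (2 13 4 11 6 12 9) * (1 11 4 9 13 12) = [7, 11, 12, 3, 0, 5, 1, 2, 8, 4, 10, 6, 13, 9] = (0 7 2 12 13 9 4)(1 11 6)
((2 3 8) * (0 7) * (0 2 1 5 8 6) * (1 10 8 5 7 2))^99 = (0 6 3 2)(1 7)(8 10) = [6, 7, 0, 2, 4, 5, 3, 1, 10, 9, 8]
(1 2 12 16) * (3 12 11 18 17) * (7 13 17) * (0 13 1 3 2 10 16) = [13, 10, 11, 12, 4, 5, 6, 1, 8, 9, 16, 18, 0, 17, 14, 15, 3, 2, 7] = (0 13 17 2 11 18 7 1 10 16 3 12)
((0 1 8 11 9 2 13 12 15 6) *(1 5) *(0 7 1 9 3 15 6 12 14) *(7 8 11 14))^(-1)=[14, 7, 9, 11, 4, 0, 12, 13, 6, 5, 10, 1, 15, 2, 8, 3]=(0 14 8 6 12 15 3 11 1 7 13 2 9 5)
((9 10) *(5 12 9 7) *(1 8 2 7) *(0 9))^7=[5, 9, 1, 3, 4, 2, 6, 8, 10, 12, 0, 11, 7]=(0 5 2 1 9 12 7 8 10)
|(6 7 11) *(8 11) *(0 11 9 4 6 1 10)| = 20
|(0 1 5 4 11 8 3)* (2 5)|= |(0 1 2 5 4 11 8 3)|= 8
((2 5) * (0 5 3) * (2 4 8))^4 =(0 2 4)(3 8 5) =[2, 1, 4, 8, 0, 3, 6, 7, 5]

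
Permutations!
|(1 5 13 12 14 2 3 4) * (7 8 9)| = 24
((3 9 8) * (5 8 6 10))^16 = (3 5 6)(8 10 9) = [0, 1, 2, 5, 4, 6, 3, 7, 10, 8, 9]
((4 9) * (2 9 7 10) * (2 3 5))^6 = (2 5 3 10 7 4 9) = [0, 1, 5, 10, 9, 3, 6, 4, 8, 2, 7]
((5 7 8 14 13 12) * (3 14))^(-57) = (3 8 7 5 12 13 14) = [0, 1, 2, 8, 4, 12, 6, 5, 7, 9, 10, 11, 13, 14, 3]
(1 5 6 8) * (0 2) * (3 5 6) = (0 2)(1 6 8)(3 5) = [2, 6, 0, 5, 4, 3, 8, 7, 1]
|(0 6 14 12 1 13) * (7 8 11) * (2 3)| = 6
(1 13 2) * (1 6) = (1 13 2 6) = [0, 13, 6, 3, 4, 5, 1, 7, 8, 9, 10, 11, 12, 2]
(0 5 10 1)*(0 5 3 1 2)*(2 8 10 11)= [3, 5, 0, 1, 4, 11, 6, 7, 10, 9, 8, 2]= (0 3 1 5 11 2)(8 10)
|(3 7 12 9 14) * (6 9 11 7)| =|(3 6 9 14)(7 12 11)| =12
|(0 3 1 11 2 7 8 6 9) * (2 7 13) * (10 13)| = |(0 3 1 11 7 8 6 9)(2 10 13)| = 24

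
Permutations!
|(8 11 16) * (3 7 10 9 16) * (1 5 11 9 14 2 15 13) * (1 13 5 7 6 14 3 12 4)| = |(1 7 10 3 6 14 2 15 5 11 12 4)(8 9 16)| = 12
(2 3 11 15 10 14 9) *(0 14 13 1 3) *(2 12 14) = (0 2)(1 3 11 15 10 13)(9 12 14) = [2, 3, 0, 11, 4, 5, 6, 7, 8, 12, 13, 15, 14, 1, 9, 10]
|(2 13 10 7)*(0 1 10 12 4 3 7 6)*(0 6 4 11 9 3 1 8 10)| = |(0 8 10 4 1)(2 13 12 11 9 3 7)| = 35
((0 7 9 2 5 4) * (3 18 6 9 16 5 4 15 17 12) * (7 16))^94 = (0 2 6 3 17 5)(4 9 18 12 15 16) = [2, 1, 6, 17, 9, 0, 3, 7, 8, 18, 10, 11, 15, 13, 14, 16, 4, 5, 12]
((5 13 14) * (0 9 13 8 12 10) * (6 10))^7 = [6, 1, 2, 3, 4, 13, 8, 7, 14, 10, 12, 11, 5, 0, 9] = (0 6 8 14 9 10 12 5 13)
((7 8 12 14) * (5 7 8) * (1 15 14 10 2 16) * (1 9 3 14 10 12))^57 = (1 2 3)(5 7)(8 10 9)(14 15 16) = [0, 2, 3, 1, 4, 7, 6, 5, 10, 8, 9, 11, 12, 13, 15, 16, 14]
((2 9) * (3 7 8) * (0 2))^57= (9)= [0, 1, 2, 3, 4, 5, 6, 7, 8, 9]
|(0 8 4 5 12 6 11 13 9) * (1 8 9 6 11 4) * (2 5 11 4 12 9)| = 20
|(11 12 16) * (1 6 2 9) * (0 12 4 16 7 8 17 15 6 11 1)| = 36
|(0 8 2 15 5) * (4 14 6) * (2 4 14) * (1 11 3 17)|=12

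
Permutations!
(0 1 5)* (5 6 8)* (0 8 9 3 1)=(1 6 9 3)(5 8)=[0, 6, 2, 1, 4, 8, 9, 7, 5, 3]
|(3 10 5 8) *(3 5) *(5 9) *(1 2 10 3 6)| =12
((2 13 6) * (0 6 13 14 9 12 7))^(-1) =(0 7 12 9 14 2 6) =[7, 1, 6, 3, 4, 5, 0, 12, 8, 14, 10, 11, 9, 13, 2]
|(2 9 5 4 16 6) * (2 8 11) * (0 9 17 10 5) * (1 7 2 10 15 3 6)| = |(0 9)(1 7 2 17 15 3 6 8 11 10 5 4 16)| = 26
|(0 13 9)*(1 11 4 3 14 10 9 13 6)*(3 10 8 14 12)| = |(0 6 1 11 4 10 9)(3 12)(8 14)| = 14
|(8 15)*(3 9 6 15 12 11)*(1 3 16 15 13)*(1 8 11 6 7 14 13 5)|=30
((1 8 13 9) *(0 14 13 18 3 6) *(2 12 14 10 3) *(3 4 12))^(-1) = [6, 9, 18, 2, 10, 5, 3, 7, 1, 13, 0, 11, 4, 14, 12, 15, 16, 17, 8] = (0 6 3 2 18 8 1 9 13 14 12 4 10)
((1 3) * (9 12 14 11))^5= (1 3)(9 12 14 11)= [0, 3, 2, 1, 4, 5, 6, 7, 8, 12, 10, 9, 14, 13, 11]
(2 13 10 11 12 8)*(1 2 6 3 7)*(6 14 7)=(1 2 13 10 11 12 8 14 7)(3 6)=[0, 2, 13, 6, 4, 5, 3, 1, 14, 9, 11, 12, 8, 10, 7]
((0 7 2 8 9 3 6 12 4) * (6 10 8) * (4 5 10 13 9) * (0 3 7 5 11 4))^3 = [8, 1, 11, 7, 9, 0, 4, 12, 10, 6, 5, 13, 3, 2] = (0 8 10 5)(2 11 13)(3 7 12)(4 9 6)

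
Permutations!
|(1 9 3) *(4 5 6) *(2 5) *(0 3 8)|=|(0 3 1 9 8)(2 5 6 4)|=20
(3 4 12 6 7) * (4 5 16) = [0, 1, 2, 5, 12, 16, 7, 3, 8, 9, 10, 11, 6, 13, 14, 15, 4] = (3 5 16 4 12 6 7)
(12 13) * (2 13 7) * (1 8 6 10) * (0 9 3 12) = [9, 8, 13, 12, 4, 5, 10, 2, 6, 3, 1, 11, 7, 0] = (0 9 3 12 7 2 13)(1 8 6 10)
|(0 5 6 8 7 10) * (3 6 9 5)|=6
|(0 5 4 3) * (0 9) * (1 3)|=|(0 5 4 1 3 9)|=6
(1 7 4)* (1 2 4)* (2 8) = [0, 7, 4, 3, 8, 5, 6, 1, 2] = (1 7)(2 4 8)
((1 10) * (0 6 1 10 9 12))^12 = [1, 12, 2, 3, 4, 5, 9, 7, 8, 0, 10, 11, 6] = (0 1 12 6 9)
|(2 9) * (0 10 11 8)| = 4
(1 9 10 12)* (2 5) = (1 9 10 12)(2 5) = [0, 9, 5, 3, 4, 2, 6, 7, 8, 10, 12, 11, 1]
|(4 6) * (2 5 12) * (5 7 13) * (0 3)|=10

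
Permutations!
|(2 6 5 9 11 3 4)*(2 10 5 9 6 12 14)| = 21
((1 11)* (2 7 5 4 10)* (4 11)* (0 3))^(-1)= [3, 11, 10, 0, 1, 7, 6, 2, 8, 9, 4, 5]= (0 3)(1 11 5 7 2 10 4)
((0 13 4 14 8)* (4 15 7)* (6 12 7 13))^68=(15)(0 14 7 6 8 4 12)=[14, 1, 2, 3, 12, 5, 8, 6, 4, 9, 10, 11, 0, 13, 7, 15]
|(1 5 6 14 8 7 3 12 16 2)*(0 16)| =11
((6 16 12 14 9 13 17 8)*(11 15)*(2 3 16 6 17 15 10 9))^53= (2 12 3 14 16)(8 17)(9 11 13 10 15)= [0, 1, 12, 14, 4, 5, 6, 7, 17, 11, 15, 13, 3, 10, 16, 9, 2, 8]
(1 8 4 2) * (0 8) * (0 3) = (0 8 4 2 1 3) = [8, 3, 1, 0, 2, 5, 6, 7, 4]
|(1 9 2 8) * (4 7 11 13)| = 4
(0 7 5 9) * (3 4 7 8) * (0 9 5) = (9)(0 8 3 4 7) = [8, 1, 2, 4, 7, 5, 6, 0, 3, 9]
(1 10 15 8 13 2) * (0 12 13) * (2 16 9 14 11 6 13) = (0 12 2 1 10 15 8)(6 13 16 9 14 11) = [12, 10, 1, 3, 4, 5, 13, 7, 0, 14, 15, 6, 2, 16, 11, 8, 9]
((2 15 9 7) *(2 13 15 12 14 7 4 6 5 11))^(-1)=[0, 1, 11, 3, 9, 6, 4, 14, 8, 15, 10, 5, 2, 7, 12, 13]=(2 11 5 6 4 9 15 13 7 14 12)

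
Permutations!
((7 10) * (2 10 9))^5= [0, 1, 10, 3, 4, 5, 6, 9, 8, 2, 7]= (2 10 7 9)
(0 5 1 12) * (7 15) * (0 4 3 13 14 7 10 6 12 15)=(0 5 1 15 10 6 12 4 3 13 14 7)=[5, 15, 2, 13, 3, 1, 12, 0, 8, 9, 6, 11, 4, 14, 7, 10]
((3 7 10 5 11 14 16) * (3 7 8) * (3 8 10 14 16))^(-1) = (3 14 7 16 11 5 10) = [0, 1, 2, 14, 4, 10, 6, 16, 8, 9, 3, 5, 12, 13, 7, 15, 11]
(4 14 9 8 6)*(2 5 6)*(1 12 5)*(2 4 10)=(1 12 5 6 10 2)(4 14 9 8)=[0, 12, 1, 3, 14, 6, 10, 7, 4, 8, 2, 11, 5, 13, 9]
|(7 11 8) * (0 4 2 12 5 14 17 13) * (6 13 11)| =12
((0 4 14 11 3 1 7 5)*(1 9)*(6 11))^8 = (0 7 9 11 14)(1 3 6 4 5) = [7, 3, 2, 6, 5, 1, 4, 9, 8, 11, 10, 14, 12, 13, 0]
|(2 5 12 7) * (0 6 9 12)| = 7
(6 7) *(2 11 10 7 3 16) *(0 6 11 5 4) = (0 6 3 16 2 5 4)(7 11 10) = [6, 1, 5, 16, 0, 4, 3, 11, 8, 9, 7, 10, 12, 13, 14, 15, 2]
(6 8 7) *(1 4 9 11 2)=(1 4 9 11 2)(6 8 7)=[0, 4, 1, 3, 9, 5, 8, 6, 7, 11, 10, 2]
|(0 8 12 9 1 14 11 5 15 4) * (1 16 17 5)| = |(0 8 12 9 16 17 5 15 4)(1 14 11)| = 9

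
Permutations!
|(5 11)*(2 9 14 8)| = 4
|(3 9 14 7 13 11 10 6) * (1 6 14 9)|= 15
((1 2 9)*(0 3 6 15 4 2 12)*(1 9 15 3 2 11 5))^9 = (0 2 15 4 11 5 1 12)(3 6) = [2, 12, 15, 6, 11, 1, 3, 7, 8, 9, 10, 5, 0, 13, 14, 4]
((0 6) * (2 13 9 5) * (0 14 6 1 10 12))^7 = (0 12 10 1)(2 5 9 13)(6 14) = [12, 0, 5, 3, 4, 9, 14, 7, 8, 13, 1, 11, 10, 2, 6]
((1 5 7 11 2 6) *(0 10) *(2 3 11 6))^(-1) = [10, 6, 2, 11, 4, 1, 7, 5, 8, 9, 0, 3] = (0 10)(1 6 7 5)(3 11)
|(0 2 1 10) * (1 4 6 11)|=7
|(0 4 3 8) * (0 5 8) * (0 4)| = |(3 4)(5 8)| = 2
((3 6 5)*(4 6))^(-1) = [0, 1, 2, 5, 3, 6, 4] = (3 5 6 4)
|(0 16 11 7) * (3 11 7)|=6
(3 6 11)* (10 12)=(3 6 11)(10 12)=[0, 1, 2, 6, 4, 5, 11, 7, 8, 9, 12, 3, 10]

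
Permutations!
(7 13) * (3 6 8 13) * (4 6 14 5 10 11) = (3 14 5 10 11 4 6 8 13 7) = [0, 1, 2, 14, 6, 10, 8, 3, 13, 9, 11, 4, 12, 7, 5]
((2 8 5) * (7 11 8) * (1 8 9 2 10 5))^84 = [0, 1, 2, 3, 4, 5, 6, 7, 8, 9, 10, 11] = (11)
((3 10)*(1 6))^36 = (10) = [0, 1, 2, 3, 4, 5, 6, 7, 8, 9, 10]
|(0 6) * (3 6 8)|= |(0 8 3 6)|= 4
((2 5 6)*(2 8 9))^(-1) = [0, 1, 9, 3, 4, 2, 5, 7, 6, 8] = (2 9 8 6 5)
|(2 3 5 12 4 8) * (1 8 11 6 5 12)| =9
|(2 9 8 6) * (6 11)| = 5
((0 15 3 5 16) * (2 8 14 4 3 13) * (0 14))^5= (16)= [0, 1, 2, 3, 4, 5, 6, 7, 8, 9, 10, 11, 12, 13, 14, 15, 16]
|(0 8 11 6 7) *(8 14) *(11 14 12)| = 10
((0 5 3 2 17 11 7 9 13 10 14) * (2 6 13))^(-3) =(0 13 5 10 3 14 6)(2 11 9 17 7) =[13, 1, 11, 14, 4, 10, 0, 2, 8, 17, 3, 9, 12, 5, 6, 15, 16, 7]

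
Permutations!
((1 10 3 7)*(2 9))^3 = (1 7 3 10)(2 9) = [0, 7, 9, 10, 4, 5, 6, 3, 8, 2, 1]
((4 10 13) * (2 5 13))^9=[0, 1, 10, 3, 13, 2, 6, 7, 8, 9, 4, 11, 12, 5]=(2 10 4 13 5)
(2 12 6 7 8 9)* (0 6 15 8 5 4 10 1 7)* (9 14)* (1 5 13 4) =(0 6)(1 7 13 4 10 5)(2 12 15 8 14 9) =[6, 7, 12, 3, 10, 1, 0, 13, 14, 2, 5, 11, 15, 4, 9, 8]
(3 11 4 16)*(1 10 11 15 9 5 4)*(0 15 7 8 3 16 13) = (16)(0 15 9 5 4 13)(1 10 11)(3 7 8) = [15, 10, 2, 7, 13, 4, 6, 8, 3, 5, 11, 1, 12, 0, 14, 9, 16]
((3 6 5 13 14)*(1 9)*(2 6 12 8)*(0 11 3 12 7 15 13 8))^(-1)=(0 12 14 13 15 7 3 11)(1 9)(2 8 5 6)=[12, 9, 8, 11, 4, 6, 2, 3, 5, 1, 10, 0, 14, 15, 13, 7]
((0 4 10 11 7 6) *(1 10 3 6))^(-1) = (0 6 3 4)(1 7 11 10) = [6, 7, 2, 4, 0, 5, 3, 11, 8, 9, 1, 10]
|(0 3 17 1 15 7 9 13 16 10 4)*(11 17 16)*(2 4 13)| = 13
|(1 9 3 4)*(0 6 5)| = |(0 6 5)(1 9 3 4)| = 12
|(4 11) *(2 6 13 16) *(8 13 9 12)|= |(2 6 9 12 8 13 16)(4 11)|= 14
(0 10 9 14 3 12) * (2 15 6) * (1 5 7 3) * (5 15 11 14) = (0 10 9 5 7 3 12)(1 15 6 2 11 14) = [10, 15, 11, 12, 4, 7, 2, 3, 8, 5, 9, 14, 0, 13, 1, 6]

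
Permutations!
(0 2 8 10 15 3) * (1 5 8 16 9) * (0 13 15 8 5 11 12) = (0 2 16 9 1 11 12)(3 13 15)(8 10) = [2, 11, 16, 13, 4, 5, 6, 7, 10, 1, 8, 12, 0, 15, 14, 3, 9]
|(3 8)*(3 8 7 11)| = |(3 7 11)| = 3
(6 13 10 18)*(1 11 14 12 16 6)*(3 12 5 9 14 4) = (1 11 4 3 12 16 6 13 10 18)(5 9 14) = [0, 11, 2, 12, 3, 9, 13, 7, 8, 14, 18, 4, 16, 10, 5, 15, 6, 17, 1]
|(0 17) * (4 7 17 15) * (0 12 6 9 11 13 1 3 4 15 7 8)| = 12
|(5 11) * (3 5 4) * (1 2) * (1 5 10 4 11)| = 3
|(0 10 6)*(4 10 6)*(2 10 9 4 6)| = |(0 2 10 6)(4 9)| = 4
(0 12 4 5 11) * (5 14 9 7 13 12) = (0 5 11)(4 14 9 7 13 12) = [5, 1, 2, 3, 14, 11, 6, 13, 8, 7, 10, 0, 4, 12, 9]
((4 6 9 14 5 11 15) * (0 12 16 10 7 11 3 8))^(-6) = (0 6 16 14 7 3 15)(4 12 9 10 5 11 8) = [6, 1, 2, 15, 12, 11, 16, 3, 4, 10, 5, 8, 9, 13, 7, 0, 14]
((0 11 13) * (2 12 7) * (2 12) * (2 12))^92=(0 13 11)(2 7 12)=[13, 1, 7, 3, 4, 5, 6, 12, 8, 9, 10, 0, 2, 11]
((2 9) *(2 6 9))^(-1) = (6 9) = [0, 1, 2, 3, 4, 5, 9, 7, 8, 6]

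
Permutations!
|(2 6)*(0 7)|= 2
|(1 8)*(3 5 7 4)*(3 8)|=6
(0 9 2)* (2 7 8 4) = (0 9 7 8 4 2) = [9, 1, 0, 3, 2, 5, 6, 8, 4, 7]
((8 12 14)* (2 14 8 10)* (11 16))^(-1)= [0, 1, 10, 3, 4, 5, 6, 7, 12, 9, 14, 16, 8, 13, 2, 15, 11]= (2 10 14)(8 12)(11 16)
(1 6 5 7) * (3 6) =[0, 3, 2, 6, 4, 7, 5, 1] =(1 3 6 5 7)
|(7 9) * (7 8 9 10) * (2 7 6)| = |(2 7 10 6)(8 9)| = 4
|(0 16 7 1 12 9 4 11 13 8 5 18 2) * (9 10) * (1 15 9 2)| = 15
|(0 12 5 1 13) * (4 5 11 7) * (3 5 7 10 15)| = |(0 12 11 10 15 3 5 1 13)(4 7)| = 18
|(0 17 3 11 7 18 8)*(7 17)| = 12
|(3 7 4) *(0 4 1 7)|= |(0 4 3)(1 7)|= 6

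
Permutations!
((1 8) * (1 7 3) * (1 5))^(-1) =(1 5 3 7 8) =[0, 5, 2, 7, 4, 3, 6, 8, 1]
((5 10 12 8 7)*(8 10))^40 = (12)(5 8 7) = [0, 1, 2, 3, 4, 8, 6, 5, 7, 9, 10, 11, 12]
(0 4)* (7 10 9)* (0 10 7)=[4, 1, 2, 3, 10, 5, 6, 7, 8, 0, 9]=(0 4 10 9)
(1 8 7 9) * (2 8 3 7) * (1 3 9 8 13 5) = [0, 9, 13, 7, 4, 1, 6, 8, 2, 3, 10, 11, 12, 5] = (1 9 3 7 8 2 13 5)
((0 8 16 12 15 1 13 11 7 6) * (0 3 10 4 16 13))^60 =[4, 10, 2, 8, 11, 5, 0, 1, 16, 9, 13, 15, 6, 12, 14, 3, 7] =(0 4 11 15 3 8 16 7 1 10 13 12 6)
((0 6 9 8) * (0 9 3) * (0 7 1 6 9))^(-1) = (0 8 9)(1 7 3 6) = [8, 7, 2, 6, 4, 5, 1, 3, 9, 0]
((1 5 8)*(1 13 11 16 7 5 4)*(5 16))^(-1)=[0, 4, 2, 3, 1, 11, 6, 16, 5, 9, 10, 13, 12, 8, 14, 15, 7]=(1 4)(5 11 13 8)(7 16)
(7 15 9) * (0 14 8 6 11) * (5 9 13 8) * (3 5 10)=(0 14 10 3 5 9 7 15 13 8 6 11)=[14, 1, 2, 5, 4, 9, 11, 15, 6, 7, 3, 0, 12, 8, 10, 13]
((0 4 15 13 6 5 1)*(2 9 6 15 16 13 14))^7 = (0 9 13 1 2 16 5 14 4 6 15) = [9, 2, 16, 3, 6, 14, 15, 7, 8, 13, 10, 11, 12, 1, 4, 0, 5]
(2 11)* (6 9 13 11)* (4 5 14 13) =(2 6 9 4 5 14 13 11) =[0, 1, 6, 3, 5, 14, 9, 7, 8, 4, 10, 2, 12, 11, 13]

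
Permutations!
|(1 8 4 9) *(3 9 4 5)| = |(1 8 5 3 9)| = 5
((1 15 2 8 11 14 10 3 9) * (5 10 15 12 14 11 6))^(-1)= (1 9 3 10 5 6 8 2 15 14 12)= [0, 9, 15, 10, 4, 6, 8, 7, 2, 3, 5, 11, 1, 13, 12, 14]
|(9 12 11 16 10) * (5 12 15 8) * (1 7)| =|(1 7)(5 12 11 16 10 9 15 8)| =8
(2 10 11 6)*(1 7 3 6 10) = (1 7 3 6 2)(10 11) = [0, 7, 1, 6, 4, 5, 2, 3, 8, 9, 11, 10]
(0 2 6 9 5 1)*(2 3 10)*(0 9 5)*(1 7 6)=(0 3 10 2 1 9)(5 7 6)=[3, 9, 1, 10, 4, 7, 5, 6, 8, 0, 2]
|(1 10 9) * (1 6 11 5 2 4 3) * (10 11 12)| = |(1 11 5 2 4 3)(6 12 10 9)| = 12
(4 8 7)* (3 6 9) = [0, 1, 2, 6, 8, 5, 9, 4, 7, 3] = (3 6 9)(4 8 7)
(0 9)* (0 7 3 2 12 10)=[9, 1, 12, 2, 4, 5, 6, 3, 8, 7, 0, 11, 10]=(0 9 7 3 2 12 10)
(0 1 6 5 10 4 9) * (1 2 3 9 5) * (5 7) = [2, 6, 3, 9, 7, 10, 1, 5, 8, 0, 4] = (0 2 3 9)(1 6)(4 7 5 10)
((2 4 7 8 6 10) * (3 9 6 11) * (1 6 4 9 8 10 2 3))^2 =[0, 2, 4, 11, 10, 5, 9, 3, 1, 7, 8, 6] =(1 2 4 10 8)(3 11 6 9 7)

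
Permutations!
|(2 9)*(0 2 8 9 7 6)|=|(0 2 7 6)(8 9)|=4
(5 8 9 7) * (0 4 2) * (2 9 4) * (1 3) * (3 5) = (0 2)(1 5 8 4 9 7 3) = [2, 5, 0, 1, 9, 8, 6, 3, 4, 7]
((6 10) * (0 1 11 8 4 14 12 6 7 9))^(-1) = (0 9 7 10 6 12 14 4 8 11 1) = [9, 0, 2, 3, 8, 5, 12, 10, 11, 7, 6, 1, 14, 13, 4]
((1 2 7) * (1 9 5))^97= (1 7 5 2 9)= [0, 7, 9, 3, 4, 2, 6, 5, 8, 1]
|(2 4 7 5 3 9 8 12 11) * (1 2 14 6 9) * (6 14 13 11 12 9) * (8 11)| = 12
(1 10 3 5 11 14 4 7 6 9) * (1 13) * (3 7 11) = (1 10 7 6 9 13)(3 5)(4 11 14) = [0, 10, 2, 5, 11, 3, 9, 6, 8, 13, 7, 14, 12, 1, 4]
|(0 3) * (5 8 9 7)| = |(0 3)(5 8 9 7)| = 4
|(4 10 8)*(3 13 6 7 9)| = 15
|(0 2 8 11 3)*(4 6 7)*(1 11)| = |(0 2 8 1 11 3)(4 6 7)| = 6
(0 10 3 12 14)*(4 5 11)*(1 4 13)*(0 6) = (0 10 3 12 14 6)(1 4 5 11 13) = [10, 4, 2, 12, 5, 11, 0, 7, 8, 9, 3, 13, 14, 1, 6]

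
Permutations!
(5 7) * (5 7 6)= (7)(5 6)= [0, 1, 2, 3, 4, 6, 5, 7]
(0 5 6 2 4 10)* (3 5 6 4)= [6, 1, 3, 5, 10, 4, 2, 7, 8, 9, 0]= (0 6 2 3 5 4 10)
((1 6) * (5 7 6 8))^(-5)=(8)=[0, 1, 2, 3, 4, 5, 6, 7, 8]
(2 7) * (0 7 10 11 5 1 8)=[7, 8, 10, 3, 4, 1, 6, 2, 0, 9, 11, 5]=(0 7 2 10 11 5 1 8)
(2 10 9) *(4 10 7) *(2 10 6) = (2 7 4 6)(9 10) = [0, 1, 7, 3, 6, 5, 2, 4, 8, 10, 9]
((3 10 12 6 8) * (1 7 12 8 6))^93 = [0, 1, 2, 3, 4, 5, 6, 7, 8, 9, 10, 11, 12] = (12)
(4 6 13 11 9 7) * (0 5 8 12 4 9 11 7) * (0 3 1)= [5, 0, 2, 1, 6, 8, 13, 9, 12, 3, 10, 11, 4, 7]= (0 5 8 12 4 6 13 7 9 3 1)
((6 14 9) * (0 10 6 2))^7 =(0 10 6 14 9 2) =[10, 1, 0, 3, 4, 5, 14, 7, 8, 2, 6, 11, 12, 13, 9]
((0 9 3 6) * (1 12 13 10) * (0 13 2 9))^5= [0, 6, 10, 12, 4, 5, 2, 7, 8, 1, 3, 11, 13, 9]= (1 6 2 10 3 12 13 9)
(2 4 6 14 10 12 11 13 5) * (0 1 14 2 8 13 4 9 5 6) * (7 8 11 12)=(0 1 14 10 7 8 13 6 2 9 5 11 4)=[1, 14, 9, 3, 0, 11, 2, 8, 13, 5, 7, 4, 12, 6, 10]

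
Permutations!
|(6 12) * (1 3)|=2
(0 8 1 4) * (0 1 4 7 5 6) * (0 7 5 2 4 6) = (0 8 6 7 2 4 1 5) = [8, 5, 4, 3, 1, 0, 7, 2, 6]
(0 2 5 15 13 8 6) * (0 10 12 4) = (0 2 5 15 13 8 6 10 12 4) = [2, 1, 5, 3, 0, 15, 10, 7, 6, 9, 12, 11, 4, 8, 14, 13]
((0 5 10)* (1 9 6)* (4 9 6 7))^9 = [0, 6, 2, 3, 4, 5, 1, 7, 8, 9, 10] = (10)(1 6)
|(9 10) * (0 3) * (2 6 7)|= 6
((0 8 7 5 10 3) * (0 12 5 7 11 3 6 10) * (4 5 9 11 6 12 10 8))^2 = (0 5 4)(3 12 11 10 9) = [5, 1, 2, 12, 0, 4, 6, 7, 8, 3, 9, 10, 11]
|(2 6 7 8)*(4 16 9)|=|(2 6 7 8)(4 16 9)|=12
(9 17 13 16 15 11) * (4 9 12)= (4 9 17 13 16 15 11 12)= [0, 1, 2, 3, 9, 5, 6, 7, 8, 17, 10, 12, 4, 16, 14, 11, 15, 13]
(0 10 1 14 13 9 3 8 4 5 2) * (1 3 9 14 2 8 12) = (0 10 3 12 1 2)(4 5 8)(13 14) = [10, 2, 0, 12, 5, 8, 6, 7, 4, 9, 3, 11, 1, 14, 13]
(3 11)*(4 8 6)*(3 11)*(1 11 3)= (1 11 3)(4 8 6)= [0, 11, 2, 1, 8, 5, 4, 7, 6, 9, 10, 3]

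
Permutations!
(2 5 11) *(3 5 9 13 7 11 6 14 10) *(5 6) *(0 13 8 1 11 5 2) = [13, 11, 9, 6, 4, 2, 14, 5, 1, 8, 3, 0, 12, 7, 10] = (0 13 7 5 2 9 8 1 11)(3 6 14 10)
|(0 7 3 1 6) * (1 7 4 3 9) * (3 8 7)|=7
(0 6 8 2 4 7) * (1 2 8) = (8)(0 6 1 2 4 7) = [6, 2, 4, 3, 7, 5, 1, 0, 8]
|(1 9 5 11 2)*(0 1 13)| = |(0 1 9 5 11 2 13)| = 7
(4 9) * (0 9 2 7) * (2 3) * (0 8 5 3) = (0 9 4)(2 7 8 5 3) = [9, 1, 7, 2, 0, 3, 6, 8, 5, 4]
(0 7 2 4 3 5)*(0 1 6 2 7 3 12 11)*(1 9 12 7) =(0 3 5 9 12 11)(1 6 2 4 7) =[3, 6, 4, 5, 7, 9, 2, 1, 8, 12, 10, 0, 11]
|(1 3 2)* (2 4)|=|(1 3 4 2)|=4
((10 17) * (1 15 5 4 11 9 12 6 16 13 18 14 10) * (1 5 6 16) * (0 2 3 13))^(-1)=[16, 6, 0, 2, 5, 17, 15, 7, 8, 11, 14, 4, 9, 3, 18, 1, 12, 10, 13]=(0 16 12 9 11 4 5 17 10 14 18 13 3 2)(1 6 15)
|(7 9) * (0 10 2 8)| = 4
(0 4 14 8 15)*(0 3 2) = (0 4 14 8 15 3 2) = [4, 1, 0, 2, 14, 5, 6, 7, 15, 9, 10, 11, 12, 13, 8, 3]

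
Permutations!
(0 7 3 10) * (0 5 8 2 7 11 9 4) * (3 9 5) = (0 11 5 8 2 7 9 4)(3 10) = [11, 1, 7, 10, 0, 8, 6, 9, 2, 4, 3, 5]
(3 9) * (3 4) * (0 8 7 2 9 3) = (0 8 7 2 9 4) = [8, 1, 9, 3, 0, 5, 6, 2, 7, 4]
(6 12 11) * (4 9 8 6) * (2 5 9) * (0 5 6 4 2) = (0 5 9 8 4)(2 6 12 11) = [5, 1, 6, 3, 0, 9, 12, 7, 4, 8, 10, 2, 11]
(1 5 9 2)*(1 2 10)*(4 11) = (1 5 9 10)(4 11) = [0, 5, 2, 3, 11, 9, 6, 7, 8, 10, 1, 4]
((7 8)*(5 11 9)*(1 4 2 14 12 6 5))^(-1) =[0, 9, 4, 3, 1, 6, 12, 8, 7, 11, 10, 5, 14, 13, 2] =(1 9 11 5 6 12 14 2 4)(7 8)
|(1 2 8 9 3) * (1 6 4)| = |(1 2 8 9 3 6 4)| = 7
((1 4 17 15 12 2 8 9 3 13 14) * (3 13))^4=[0, 12, 14, 3, 2, 5, 6, 7, 1, 4, 10, 11, 13, 17, 15, 9, 16, 8]=(1 12 13 17 8)(2 14 15 9 4)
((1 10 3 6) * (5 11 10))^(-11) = (1 5 11 10 3 6) = [0, 5, 2, 6, 4, 11, 1, 7, 8, 9, 3, 10]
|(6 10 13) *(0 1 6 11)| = |(0 1 6 10 13 11)| = 6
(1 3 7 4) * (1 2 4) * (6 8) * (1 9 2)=[0, 3, 4, 7, 1, 5, 8, 9, 6, 2]=(1 3 7 9 2 4)(6 8)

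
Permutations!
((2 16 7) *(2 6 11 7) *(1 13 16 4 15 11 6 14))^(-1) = (1 14 7 11 15 4 2 16 13) = [0, 14, 16, 3, 2, 5, 6, 11, 8, 9, 10, 15, 12, 1, 7, 4, 13]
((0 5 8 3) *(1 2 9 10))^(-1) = (0 3 8 5)(1 10 9 2) = [3, 10, 1, 8, 4, 0, 6, 7, 5, 2, 9]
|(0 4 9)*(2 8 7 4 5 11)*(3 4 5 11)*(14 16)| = 18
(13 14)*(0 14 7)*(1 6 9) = [14, 6, 2, 3, 4, 5, 9, 0, 8, 1, 10, 11, 12, 7, 13] = (0 14 13 7)(1 6 9)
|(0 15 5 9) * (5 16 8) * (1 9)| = |(0 15 16 8 5 1 9)| = 7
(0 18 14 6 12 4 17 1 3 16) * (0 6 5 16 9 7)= [18, 3, 2, 9, 17, 16, 12, 0, 8, 7, 10, 11, 4, 13, 5, 15, 6, 1, 14]= (0 18 14 5 16 6 12 4 17 1 3 9 7)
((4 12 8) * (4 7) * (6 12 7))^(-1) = (4 7)(6 8 12) = [0, 1, 2, 3, 7, 5, 8, 4, 12, 9, 10, 11, 6]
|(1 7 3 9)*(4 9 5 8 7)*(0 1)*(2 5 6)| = 12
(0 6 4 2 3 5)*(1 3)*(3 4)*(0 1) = (0 6 3 5 1 4 2) = [6, 4, 0, 5, 2, 1, 3]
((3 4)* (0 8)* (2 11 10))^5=(0 8)(2 10 11)(3 4)=[8, 1, 10, 4, 3, 5, 6, 7, 0, 9, 11, 2]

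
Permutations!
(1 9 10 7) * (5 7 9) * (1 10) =[0, 5, 2, 3, 4, 7, 6, 10, 8, 1, 9] =(1 5 7 10 9)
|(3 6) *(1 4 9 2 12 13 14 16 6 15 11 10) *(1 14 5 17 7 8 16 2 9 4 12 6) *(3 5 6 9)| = 63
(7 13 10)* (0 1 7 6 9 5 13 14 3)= (0 1 7 14 3)(5 13 10 6 9)= [1, 7, 2, 0, 4, 13, 9, 14, 8, 5, 6, 11, 12, 10, 3]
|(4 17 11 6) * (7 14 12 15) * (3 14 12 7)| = |(3 14 7 12 15)(4 17 11 6)| = 20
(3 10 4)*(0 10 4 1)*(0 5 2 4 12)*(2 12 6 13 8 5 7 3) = (0 10 1 7 3 6 13 8 5 12)(2 4) = [10, 7, 4, 6, 2, 12, 13, 3, 5, 9, 1, 11, 0, 8]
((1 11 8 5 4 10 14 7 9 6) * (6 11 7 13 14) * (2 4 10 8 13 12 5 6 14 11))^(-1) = (1 6 8 4 2 9 7)(5 12 14 10)(11 13) = [0, 6, 9, 3, 2, 12, 8, 1, 4, 7, 5, 13, 14, 11, 10]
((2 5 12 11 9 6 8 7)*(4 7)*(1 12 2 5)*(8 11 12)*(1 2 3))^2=(12)(1 4 5)(3 8 7)(6 9 11)=[0, 4, 2, 8, 5, 1, 9, 3, 7, 11, 10, 6, 12]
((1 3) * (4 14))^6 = (14) = [0, 1, 2, 3, 4, 5, 6, 7, 8, 9, 10, 11, 12, 13, 14]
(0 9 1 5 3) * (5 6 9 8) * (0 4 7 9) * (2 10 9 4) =(0 8 5 3 2 10 9 1 6)(4 7) =[8, 6, 10, 2, 7, 3, 0, 4, 5, 1, 9]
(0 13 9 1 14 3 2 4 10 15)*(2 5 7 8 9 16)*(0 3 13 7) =[7, 14, 4, 5, 10, 0, 6, 8, 9, 1, 15, 11, 12, 16, 13, 3, 2] =(0 7 8 9 1 14 13 16 2 4 10 15 3 5)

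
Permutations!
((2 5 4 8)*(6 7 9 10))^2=(2 4)(5 8)(6 9)(7 10)=[0, 1, 4, 3, 2, 8, 9, 10, 5, 6, 7]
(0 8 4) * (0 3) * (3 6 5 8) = (0 3)(4 6 5 8) = [3, 1, 2, 0, 6, 8, 5, 7, 4]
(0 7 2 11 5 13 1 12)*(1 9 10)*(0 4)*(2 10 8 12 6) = (0 7 10 1 6 2 11 5 13 9 8 12 4) = [7, 6, 11, 3, 0, 13, 2, 10, 12, 8, 1, 5, 4, 9]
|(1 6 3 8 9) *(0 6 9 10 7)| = 6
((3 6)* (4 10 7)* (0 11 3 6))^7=(0 11 3)(4 10 7)=[11, 1, 2, 0, 10, 5, 6, 4, 8, 9, 7, 3]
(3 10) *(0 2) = (0 2)(3 10) = [2, 1, 0, 10, 4, 5, 6, 7, 8, 9, 3]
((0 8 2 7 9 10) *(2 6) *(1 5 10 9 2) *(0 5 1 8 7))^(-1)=[2, 1, 7, 3, 4, 10, 8, 0, 6, 9, 5]=(0 2 7)(5 10)(6 8)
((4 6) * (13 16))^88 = (16) = [0, 1, 2, 3, 4, 5, 6, 7, 8, 9, 10, 11, 12, 13, 14, 15, 16]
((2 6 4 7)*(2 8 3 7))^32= [0, 1, 4, 8, 6, 5, 2, 3, 7]= (2 4 6)(3 8 7)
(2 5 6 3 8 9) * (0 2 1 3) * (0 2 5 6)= (0 5)(1 3 8 9)(2 6)= [5, 3, 6, 8, 4, 0, 2, 7, 9, 1]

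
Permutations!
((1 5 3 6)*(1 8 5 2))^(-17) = [0, 2, 1, 5, 4, 8, 3, 7, 6] = (1 2)(3 5 8 6)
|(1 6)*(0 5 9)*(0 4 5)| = |(1 6)(4 5 9)| = 6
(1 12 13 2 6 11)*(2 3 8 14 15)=(1 12 13 3 8 14 15 2 6 11)=[0, 12, 6, 8, 4, 5, 11, 7, 14, 9, 10, 1, 13, 3, 15, 2]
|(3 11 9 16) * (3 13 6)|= |(3 11 9 16 13 6)|= 6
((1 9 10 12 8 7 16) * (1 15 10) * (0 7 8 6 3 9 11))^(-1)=(0 11 1 9 3 6 12 10 15 16 7)=[11, 9, 2, 6, 4, 5, 12, 0, 8, 3, 15, 1, 10, 13, 14, 16, 7]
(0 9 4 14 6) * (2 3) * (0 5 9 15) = (0 15)(2 3)(4 14 6 5 9) = [15, 1, 3, 2, 14, 9, 5, 7, 8, 4, 10, 11, 12, 13, 6, 0]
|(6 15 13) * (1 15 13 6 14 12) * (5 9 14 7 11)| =|(1 15 6 13 7 11 5 9 14 12)| =10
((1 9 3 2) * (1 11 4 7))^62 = (1 7 4 11 2 3 9) = [0, 7, 3, 9, 11, 5, 6, 4, 8, 1, 10, 2]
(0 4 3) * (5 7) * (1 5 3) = (0 4 1 5 7 3) = [4, 5, 2, 0, 1, 7, 6, 3]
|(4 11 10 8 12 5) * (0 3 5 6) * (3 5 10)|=|(0 5 4 11 3 10 8 12 6)|=9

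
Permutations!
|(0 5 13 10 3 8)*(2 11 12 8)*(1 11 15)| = |(0 5 13 10 3 2 15 1 11 12 8)| = 11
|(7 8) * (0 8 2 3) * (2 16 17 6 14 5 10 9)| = |(0 8 7 16 17 6 14 5 10 9 2 3)| = 12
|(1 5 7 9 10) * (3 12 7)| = 7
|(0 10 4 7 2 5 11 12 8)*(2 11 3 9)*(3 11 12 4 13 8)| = 8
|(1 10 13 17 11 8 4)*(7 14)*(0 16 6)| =|(0 16 6)(1 10 13 17 11 8 4)(7 14)| =42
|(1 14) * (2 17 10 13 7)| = |(1 14)(2 17 10 13 7)| = 10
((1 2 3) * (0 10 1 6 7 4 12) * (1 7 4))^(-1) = (0 12 4 6 3 2 1 7 10) = [12, 7, 1, 2, 6, 5, 3, 10, 8, 9, 0, 11, 4]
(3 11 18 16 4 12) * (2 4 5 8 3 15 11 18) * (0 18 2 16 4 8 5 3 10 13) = [18, 1, 8, 2, 12, 5, 6, 7, 10, 9, 13, 16, 15, 0, 14, 11, 3, 17, 4] = (0 18 4 12 15 11 16 3 2 8 10 13)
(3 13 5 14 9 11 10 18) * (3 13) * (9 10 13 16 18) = [0, 1, 2, 3, 4, 14, 6, 7, 8, 11, 9, 13, 12, 5, 10, 15, 18, 17, 16] = (5 14 10 9 11 13)(16 18)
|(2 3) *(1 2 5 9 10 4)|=7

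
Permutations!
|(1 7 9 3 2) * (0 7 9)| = 4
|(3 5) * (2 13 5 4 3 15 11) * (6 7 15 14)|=8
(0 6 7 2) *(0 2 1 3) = (0 6 7 1 3) = [6, 3, 2, 0, 4, 5, 7, 1]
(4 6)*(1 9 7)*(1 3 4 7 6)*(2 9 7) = [0, 7, 9, 4, 1, 5, 2, 3, 8, 6] = (1 7 3 4)(2 9 6)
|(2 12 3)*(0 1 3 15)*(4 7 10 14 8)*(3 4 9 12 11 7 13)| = |(0 1 4 13 3 2 11 7 10 14 8 9 12 15)| = 14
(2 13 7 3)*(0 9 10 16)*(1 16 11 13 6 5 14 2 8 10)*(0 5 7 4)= (0 9 1 16 5 14 2 6 7 3 8 10 11 13 4)= [9, 16, 6, 8, 0, 14, 7, 3, 10, 1, 11, 13, 12, 4, 2, 15, 5]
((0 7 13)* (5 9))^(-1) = (0 13 7)(5 9) = [13, 1, 2, 3, 4, 9, 6, 0, 8, 5, 10, 11, 12, 7]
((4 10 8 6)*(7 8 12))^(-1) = [0, 1, 2, 3, 6, 5, 8, 12, 7, 9, 4, 11, 10] = (4 6 8 7 12 10)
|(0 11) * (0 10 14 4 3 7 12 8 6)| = 10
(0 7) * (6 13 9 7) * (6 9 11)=(0 9 7)(6 13 11)=[9, 1, 2, 3, 4, 5, 13, 0, 8, 7, 10, 6, 12, 11]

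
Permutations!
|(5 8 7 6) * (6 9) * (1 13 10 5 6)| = 7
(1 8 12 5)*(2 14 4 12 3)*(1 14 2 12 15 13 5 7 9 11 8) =(3 12 7 9 11 8)(4 15 13 5 14) =[0, 1, 2, 12, 15, 14, 6, 9, 3, 11, 10, 8, 7, 5, 4, 13]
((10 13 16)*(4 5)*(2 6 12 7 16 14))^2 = (2 12 16 13)(6 7 10 14) = [0, 1, 12, 3, 4, 5, 7, 10, 8, 9, 14, 11, 16, 2, 6, 15, 13]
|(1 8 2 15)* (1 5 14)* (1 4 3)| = 8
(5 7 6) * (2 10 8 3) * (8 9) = (2 10 9 8 3)(5 7 6) = [0, 1, 10, 2, 4, 7, 5, 6, 3, 8, 9]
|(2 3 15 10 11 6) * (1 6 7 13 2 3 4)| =10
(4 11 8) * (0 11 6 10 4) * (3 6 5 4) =[11, 1, 2, 6, 5, 4, 10, 7, 0, 9, 3, 8] =(0 11 8)(3 6 10)(4 5)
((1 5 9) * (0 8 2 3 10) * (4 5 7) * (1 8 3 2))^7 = (0 3 10)(1 7 4 5 9 8) = [3, 7, 2, 10, 5, 9, 6, 4, 1, 8, 0]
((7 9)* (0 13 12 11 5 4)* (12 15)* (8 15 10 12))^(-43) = [4, 1, 2, 3, 5, 11, 6, 9, 15, 7, 13, 12, 10, 0, 14, 8] = (0 4 5 11 12 10 13)(7 9)(8 15)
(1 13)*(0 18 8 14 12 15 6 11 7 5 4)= (0 18 8 14 12 15 6 11 7 5 4)(1 13)= [18, 13, 2, 3, 0, 4, 11, 5, 14, 9, 10, 7, 15, 1, 12, 6, 16, 17, 8]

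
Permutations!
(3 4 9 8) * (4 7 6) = (3 7 6 4 9 8) = [0, 1, 2, 7, 9, 5, 4, 6, 3, 8]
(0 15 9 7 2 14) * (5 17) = [15, 1, 14, 3, 4, 17, 6, 2, 8, 7, 10, 11, 12, 13, 0, 9, 16, 5] = (0 15 9 7 2 14)(5 17)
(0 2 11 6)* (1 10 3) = [2, 10, 11, 1, 4, 5, 0, 7, 8, 9, 3, 6] = (0 2 11 6)(1 10 3)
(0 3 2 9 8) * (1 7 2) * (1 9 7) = [3, 1, 7, 9, 4, 5, 6, 2, 0, 8] = (0 3 9 8)(2 7)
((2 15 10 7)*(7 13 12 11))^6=[0, 1, 7, 3, 4, 5, 6, 11, 8, 9, 15, 12, 13, 10, 14, 2]=(2 7 11 12 13 10 15)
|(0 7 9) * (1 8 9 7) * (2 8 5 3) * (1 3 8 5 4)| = 6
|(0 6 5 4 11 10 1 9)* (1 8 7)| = 10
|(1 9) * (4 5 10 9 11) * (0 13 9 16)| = |(0 13 9 1 11 4 5 10 16)| = 9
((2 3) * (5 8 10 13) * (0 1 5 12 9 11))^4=(0 10 11 8 9 5 12 1 13)=[10, 13, 2, 3, 4, 12, 6, 7, 9, 5, 11, 8, 1, 0]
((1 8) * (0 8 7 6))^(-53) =(0 1 6 8 7) =[1, 6, 2, 3, 4, 5, 8, 0, 7]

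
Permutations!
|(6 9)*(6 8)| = 3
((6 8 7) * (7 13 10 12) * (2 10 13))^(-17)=[0, 1, 10, 3, 4, 5, 8, 6, 2, 9, 12, 11, 7, 13]=(13)(2 10 12 7 6 8)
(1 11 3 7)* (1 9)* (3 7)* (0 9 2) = (0 9 1 11 7 2) = [9, 11, 0, 3, 4, 5, 6, 2, 8, 1, 10, 7]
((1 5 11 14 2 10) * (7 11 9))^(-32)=(14)=[0, 1, 2, 3, 4, 5, 6, 7, 8, 9, 10, 11, 12, 13, 14]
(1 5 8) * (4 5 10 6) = (1 10 6 4 5 8) = [0, 10, 2, 3, 5, 8, 4, 7, 1, 9, 6]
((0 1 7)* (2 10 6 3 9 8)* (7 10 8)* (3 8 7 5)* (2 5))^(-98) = (0 10 8 3 2)(1 6 5 9 7) = [10, 6, 0, 2, 4, 9, 5, 1, 3, 7, 8]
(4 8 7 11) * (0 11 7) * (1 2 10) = (0 11 4 8)(1 2 10) = [11, 2, 10, 3, 8, 5, 6, 7, 0, 9, 1, 4]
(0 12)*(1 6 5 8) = (0 12)(1 6 5 8) = [12, 6, 2, 3, 4, 8, 5, 7, 1, 9, 10, 11, 0]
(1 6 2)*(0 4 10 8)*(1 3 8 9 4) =(0 1 6 2 3 8)(4 10 9) =[1, 6, 3, 8, 10, 5, 2, 7, 0, 4, 9]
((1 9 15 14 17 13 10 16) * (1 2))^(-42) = (1 14 10)(2 15 13)(9 17 16) = [0, 14, 15, 3, 4, 5, 6, 7, 8, 17, 1, 11, 12, 2, 10, 13, 9, 16]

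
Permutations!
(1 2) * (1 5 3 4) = [0, 2, 5, 4, 1, 3] = (1 2 5 3 4)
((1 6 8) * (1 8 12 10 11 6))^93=(6 12 10 11)=[0, 1, 2, 3, 4, 5, 12, 7, 8, 9, 11, 6, 10]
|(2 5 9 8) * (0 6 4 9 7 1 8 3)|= |(0 6 4 9 3)(1 8 2 5 7)|= 5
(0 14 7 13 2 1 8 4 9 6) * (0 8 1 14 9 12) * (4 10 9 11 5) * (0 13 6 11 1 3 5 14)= (0 1 3 5 4 12 13 2)(6 8 10 9 11 14 7)= [1, 3, 0, 5, 12, 4, 8, 6, 10, 11, 9, 14, 13, 2, 7]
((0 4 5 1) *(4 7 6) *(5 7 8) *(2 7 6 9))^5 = (0 8 5 1)(2 9 7)(4 6) = [8, 0, 9, 3, 6, 1, 4, 2, 5, 7]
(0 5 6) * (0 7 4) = (0 5 6 7 4) = [5, 1, 2, 3, 0, 6, 7, 4]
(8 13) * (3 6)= [0, 1, 2, 6, 4, 5, 3, 7, 13, 9, 10, 11, 12, 8]= (3 6)(8 13)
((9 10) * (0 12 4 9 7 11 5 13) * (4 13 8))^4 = [12, 1, 2, 3, 11, 10, 6, 4, 7, 5, 8, 9, 13, 0] = (0 12 13)(4 11 9 5 10 8 7)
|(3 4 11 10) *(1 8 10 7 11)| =10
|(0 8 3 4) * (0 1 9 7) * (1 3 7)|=|(0 8 7)(1 9)(3 4)|=6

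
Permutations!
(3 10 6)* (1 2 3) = (1 2 3 10 6) = [0, 2, 3, 10, 4, 5, 1, 7, 8, 9, 6]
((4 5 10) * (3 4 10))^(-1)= (10)(3 5 4)= [0, 1, 2, 5, 3, 4, 6, 7, 8, 9, 10]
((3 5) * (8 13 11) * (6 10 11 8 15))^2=(6 11)(10 15)=[0, 1, 2, 3, 4, 5, 11, 7, 8, 9, 15, 6, 12, 13, 14, 10]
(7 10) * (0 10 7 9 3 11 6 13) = (0 10 9 3 11 6 13) = [10, 1, 2, 11, 4, 5, 13, 7, 8, 3, 9, 6, 12, 0]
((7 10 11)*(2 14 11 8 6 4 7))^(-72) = (14)(4 8 7 6 10) = [0, 1, 2, 3, 8, 5, 10, 6, 7, 9, 4, 11, 12, 13, 14]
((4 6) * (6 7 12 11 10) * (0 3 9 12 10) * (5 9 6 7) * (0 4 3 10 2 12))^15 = (0 4 2)(3 6)(5 12 10)(7 9 11) = [4, 1, 0, 6, 2, 12, 3, 9, 8, 11, 5, 7, 10]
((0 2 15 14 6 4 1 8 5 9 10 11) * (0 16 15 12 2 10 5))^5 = [14, 16, 12, 3, 11, 9, 10, 7, 15, 5, 6, 4, 2, 13, 0, 8, 1] = (0 14)(1 16)(2 12)(4 11)(5 9)(6 10)(8 15)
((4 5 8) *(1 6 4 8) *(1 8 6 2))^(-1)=(1 2)(4 6 8 5)=[0, 2, 1, 3, 6, 4, 8, 7, 5]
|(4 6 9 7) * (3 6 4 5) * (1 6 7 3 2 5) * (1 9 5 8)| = 15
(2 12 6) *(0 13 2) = (0 13 2 12 6) = [13, 1, 12, 3, 4, 5, 0, 7, 8, 9, 10, 11, 6, 2]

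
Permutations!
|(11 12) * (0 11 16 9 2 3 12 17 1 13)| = 5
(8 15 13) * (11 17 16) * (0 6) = (0 6)(8 15 13)(11 17 16) = [6, 1, 2, 3, 4, 5, 0, 7, 15, 9, 10, 17, 12, 8, 14, 13, 11, 16]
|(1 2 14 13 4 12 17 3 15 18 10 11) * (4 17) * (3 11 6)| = |(1 2 14 13 17 11)(3 15 18 10 6)(4 12)| = 30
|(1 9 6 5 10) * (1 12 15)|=7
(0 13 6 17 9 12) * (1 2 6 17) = (0 13 17 9 12)(1 2 6) = [13, 2, 6, 3, 4, 5, 1, 7, 8, 12, 10, 11, 0, 17, 14, 15, 16, 9]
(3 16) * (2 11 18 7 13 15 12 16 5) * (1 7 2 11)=[0, 7, 1, 5, 4, 11, 6, 13, 8, 9, 10, 18, 16, 15, 14, 12, 3, 17, 2]=(1 7 13 15 12 16 3 5 11 18 2)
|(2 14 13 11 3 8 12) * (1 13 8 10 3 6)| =|(1 13 11 6)(2 14 8 12)(3 10)| =4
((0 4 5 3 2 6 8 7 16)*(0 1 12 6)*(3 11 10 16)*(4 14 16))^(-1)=[2, 16, 3, 7, 10, 4, 12, 8, 6, 9, 11, 5, 1, 13, 0, 15, 14]=(0 2 3 7 8 6 12 1 16 14)(4 10 11 5)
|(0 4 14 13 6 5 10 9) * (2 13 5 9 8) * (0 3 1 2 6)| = 12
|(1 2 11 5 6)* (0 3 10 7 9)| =5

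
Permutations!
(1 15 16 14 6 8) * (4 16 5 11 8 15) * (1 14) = (1 4 16)(5 11 8 14 6 15) = [0, 4, 2, 3, 16, 11, 15, 7, 14, 9, 10, 8, 12, 13, 6, 5, 1]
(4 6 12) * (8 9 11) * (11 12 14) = (4 6 14 11 8 9 12) = [0, 1, 2, 3, 6, 5, 14, 7, 9, 12, 10, 8, 4, 13, 11]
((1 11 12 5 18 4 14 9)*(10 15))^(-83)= [0, 4, 2, 3, 12, 1, 6, 7, 8, 18, 15, 14, 9, 13, 5, 10, 16, 17, 11]= (1 4 12 9 18 11 14 5)(10 15)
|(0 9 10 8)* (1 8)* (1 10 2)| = |(10)(0 9 2 1 8)| = 5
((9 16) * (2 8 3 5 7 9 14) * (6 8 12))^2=(2 6 3 7 16)(5 9 14 12 8)=[0, 1, 6, 7, 4, 9, 3, 16, 5, 14, 10, 11, 8, 13, 12, 15, 2]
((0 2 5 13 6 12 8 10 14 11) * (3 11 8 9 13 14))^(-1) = (0 11 3 10 8 14 5 2)(6 13 9 12) = [11, 1, 0, 10, 4, 2, 13, 7, 14, 12, 8, 3, 6, 9, 5]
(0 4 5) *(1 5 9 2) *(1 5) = (0 4 9 2 5) = [4, 1, 5, 3, 9, 0, 6, 7, 8, 2]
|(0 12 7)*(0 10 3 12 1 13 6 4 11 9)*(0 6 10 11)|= 11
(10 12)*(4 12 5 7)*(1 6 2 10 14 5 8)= (1 6 2 10 8)(4 12 14 5 7)= [0, 6, 10, 3, 12, 7, 2, 4, 1, 9, 8, 11, 14, 13, 5]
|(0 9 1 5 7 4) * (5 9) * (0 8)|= |(0 5 7 4 8)(1 9)|= 10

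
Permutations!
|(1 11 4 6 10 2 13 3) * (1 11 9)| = 14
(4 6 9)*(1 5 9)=[0, 5, 2, 3, 6, 9, 1, 7, 8, 4]=(1 5 9 4 6)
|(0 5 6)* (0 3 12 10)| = 6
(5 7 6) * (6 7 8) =(5 8 6) =[0, 1, 2, 3, 4, 8, 5, 7, 6]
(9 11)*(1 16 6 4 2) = (1 16 6 4 2)(9 11) = [0, 16, 1, 3, 2, 5, 4, 7, 8, 11, 10, 9, 12, 13, 14, 15, 6]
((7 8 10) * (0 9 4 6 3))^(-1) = (0 3 6 4 9)(7 10 8) = [3, 1, 2, 6, 9, 5, 4, 10, 7, 0, 8]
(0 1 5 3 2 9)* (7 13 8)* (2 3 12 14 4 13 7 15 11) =(0 1 5 12 14 4 13 8 15 11 2 9) =[1, 5, 9, 3, 13, 12, 6, 7, 15, 0, 10, 2, 14, 8, 4, 11]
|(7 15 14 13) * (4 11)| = 4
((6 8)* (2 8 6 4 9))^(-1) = (2 9 4 8) = [0, 1, 9, 3, 8, 5, 6, 7, 2, 4]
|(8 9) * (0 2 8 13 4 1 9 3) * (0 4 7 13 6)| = 8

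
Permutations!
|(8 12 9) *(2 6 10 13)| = 12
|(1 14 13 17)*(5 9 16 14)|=7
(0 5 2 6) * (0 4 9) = (0 5 2 6 4 9) = [5, 1, 6, 3, 9, 2, 4, 7, 8, 0]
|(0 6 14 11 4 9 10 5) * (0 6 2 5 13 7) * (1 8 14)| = 13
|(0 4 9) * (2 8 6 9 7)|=7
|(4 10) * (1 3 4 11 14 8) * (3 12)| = 8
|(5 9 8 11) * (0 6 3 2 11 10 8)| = |(0 6 3 2 11 5 9)(8 10)| = 14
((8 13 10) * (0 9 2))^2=[2, 1, 9, 3, 4, 5, 6, 7, 10, 0, 13, 11, 12, 8]=(0 2 9)(8 10 13)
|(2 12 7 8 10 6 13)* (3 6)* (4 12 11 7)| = 8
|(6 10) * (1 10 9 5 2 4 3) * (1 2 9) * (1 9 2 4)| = |(1 10 6 9 5 2)(3 4)| = 6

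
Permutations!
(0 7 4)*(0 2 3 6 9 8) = (0 7 4 2 3 6 9 8) = [7, 1, 3, 6, 2, 5, 9, 4, 0, 8]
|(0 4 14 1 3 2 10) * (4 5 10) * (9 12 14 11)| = |(0 5 10)(1 3 2 4 11 9 12 14)| = 24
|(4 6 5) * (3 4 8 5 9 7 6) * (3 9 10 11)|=|(3 4 9 7 6 10 11)(5 8)|=14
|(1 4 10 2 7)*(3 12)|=10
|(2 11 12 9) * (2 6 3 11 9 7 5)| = 8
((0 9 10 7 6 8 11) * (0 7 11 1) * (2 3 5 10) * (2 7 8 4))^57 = (0 11 3 6)(1 10 2 7)(4 9 8 5) = [11, 10, 7, 6, 9, 4, 0, 1, 5, 8, 2, 3]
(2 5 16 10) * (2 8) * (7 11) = (2 5 16 10 8)(7 11) = [0, 1, 5, 3, 4, 16, 6, 11, 2, 9, 8, 7, 12, 13, 14, 15, 10]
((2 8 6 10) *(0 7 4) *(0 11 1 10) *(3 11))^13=(0 3 10 6 4 1 8 7 11 2)=[3, 8, 0, 10, 1, 5, 4, 11, 7, 9, 6, 2]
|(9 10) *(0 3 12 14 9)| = |(0 3 12 14 9 10)| = 6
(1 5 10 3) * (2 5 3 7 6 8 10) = (1 3)(2 5)(6 8 10 7) = [0, 3, 5, 1, 4, 2, 8, 6, 10, 9, 7]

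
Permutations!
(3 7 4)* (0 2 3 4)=(0 2 3 7)=[2, 1, 3, 7, 4, 5, 6, 0]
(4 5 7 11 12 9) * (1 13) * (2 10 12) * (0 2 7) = (0 2 10 12 9 4 5)(1 13)(7 11) = [2, 13, 10, 3, 5, 0, 6, 11, 8, 4, 12, 7, 9, 1]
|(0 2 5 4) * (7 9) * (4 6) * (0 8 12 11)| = 8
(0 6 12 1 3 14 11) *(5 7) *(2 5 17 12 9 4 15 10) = (0 6 9 4 15 10 2 5 7 17 12 1 3 14 11) = [6, 3, 5, 14, 15, 7, 9, 17, 8, 4, 2, 0, 1, 13, 11, 10, 16, 12]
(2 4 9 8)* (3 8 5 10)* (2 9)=(2 4)(3 8 9 5 10)=[0, 1, 4, 8, 2, 10, 6, 7, 9, 5, 3]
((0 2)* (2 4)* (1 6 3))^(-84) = (6) = [0, 1, 2, 3, 4, 5, 6]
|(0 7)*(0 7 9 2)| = 3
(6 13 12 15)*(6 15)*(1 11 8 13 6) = (15)(1 11 8 13 12) = [0, 11, 2, 3, 4, 5, 6, 7, 13, 9, 10, 8, 1, 12, 14, 15]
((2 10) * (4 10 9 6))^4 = (2 10 4 6 9) = [0, 1, 10, 3, 6, 5, 9, 7, 8, 2, 4]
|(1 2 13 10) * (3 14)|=|(1 2 13 10)(3 14)|=4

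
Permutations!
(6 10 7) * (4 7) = [0, 1, 2, 3, 7, 5, 10, 6, 8, 9, 4] = (4 7 6 10)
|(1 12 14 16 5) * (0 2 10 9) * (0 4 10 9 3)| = 30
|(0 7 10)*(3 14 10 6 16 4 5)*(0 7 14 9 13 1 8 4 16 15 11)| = 7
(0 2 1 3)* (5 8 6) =(0 2 1 3)(5 8 6) =[2, 3, 1, 0, 4, 8, 5, 7, 6]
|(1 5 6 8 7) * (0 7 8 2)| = |(8)(0 7 1 5 6 2)| = 6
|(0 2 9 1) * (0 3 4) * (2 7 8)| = 8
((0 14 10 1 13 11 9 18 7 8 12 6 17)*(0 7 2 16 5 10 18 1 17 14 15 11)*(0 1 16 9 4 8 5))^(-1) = (0 16 9 2 18 14 6 12 8 4 11 15)(1 13)(5 7 17 10) = [16, 13, 18, 3, 11, 7, 12, 17, 4, 2, 5, 15, 8, 1, 6, 0, 9, 10, 14]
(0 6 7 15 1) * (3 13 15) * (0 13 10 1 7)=(0 6)(1 13 15 7 3 10)=[6, 13, 2, 10, 4, 5, 0, 3, 8, 9, 1, 11, 12, 15, 14, 7]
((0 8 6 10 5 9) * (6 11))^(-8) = (0 9 5 10 6 11 8) = [9, 1, 2, 3, 4, 10, 11, 7, 0, 5, 6, 8]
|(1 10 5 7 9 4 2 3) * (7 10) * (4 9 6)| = |(1 7 6 4 2 3)(5 10)| = 6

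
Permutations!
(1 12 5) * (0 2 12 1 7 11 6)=(0 2 12 5 7 11 6)=[2, 1, 12, 3, 4, 7, 0, 11, 8, 9, 10, 6, 5]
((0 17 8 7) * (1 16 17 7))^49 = [7, 16, 2, 3, 4, 5, 6, 0, 1, 9, 10, 11, 12, 13, 14, 15, 17, 8] = (0 7)(1 16 17 8)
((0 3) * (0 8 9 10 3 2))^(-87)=(0 2)(3 8 9 10)=[2, 1, 0, 8, 4, 5, 6, 7, 9, 10, 3]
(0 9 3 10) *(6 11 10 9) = (0 6 11 10)(3 9) = [6, 1, 2, 9, 4, 5, 11, 7, 8, 3, 0, 10]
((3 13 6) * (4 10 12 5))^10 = (3 13 6)(4 12)(5 10) = [0, 1, 2, 13, 12, 10, 3, 7, 8, 9, 5, 11, 4, 6]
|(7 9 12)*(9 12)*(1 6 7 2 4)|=|(1 6 7 12 2 4)|=6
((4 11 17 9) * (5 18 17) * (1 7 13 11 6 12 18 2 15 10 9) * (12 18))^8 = (1 9 11 18 15 7 4 5 17 10 13 6 2) = [0, 9, 1, 3, 5, 17, 2, 4, 8, 11, 13, 18, 12, 6, 14, 7, 16, 10, 15]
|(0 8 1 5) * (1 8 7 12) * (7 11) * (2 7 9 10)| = 9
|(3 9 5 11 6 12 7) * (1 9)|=|(1 9 5 11 6 12 7 3)|=8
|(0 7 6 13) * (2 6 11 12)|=7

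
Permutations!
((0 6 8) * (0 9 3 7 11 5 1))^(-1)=(0 1 5 11 7 3 9 8 6)=[1, 5, 2, 9, 4, 11, 0, 3, 6, 8, 10, 7]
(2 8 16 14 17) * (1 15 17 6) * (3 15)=(1 3 15 17 2 8 16 14 6)=[0, 3, 8, 15, 4, 5, 1, 7, 16, 9, 10, 11, 12, 13, 6, 17, 14, 2]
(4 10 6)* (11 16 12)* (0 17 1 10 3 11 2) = (0 17 1 10 6 4 3 11 16 12 2) = [17, 10, 0, 11, 3, 5, 4, 7, 8, 9, 6, 16, 2, 13, 14, 15, 12, 1]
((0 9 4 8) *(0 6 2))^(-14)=(0 6 4)(2 8 9)=[6, 1, 8, 3, 0, 5, 4, 7, 9, 2]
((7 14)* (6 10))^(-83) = (6 10)(7 14) = [0, 1, 2, 3, 4, 5, 10, 14, 8, 9, 6, 11, 12, 13, 7]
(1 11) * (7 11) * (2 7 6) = (1 6 2 7 11) = [0, 6, 7, 3, 4, 5, 2, 11, 8, 9, 10, 1]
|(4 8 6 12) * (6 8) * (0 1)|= |(0 1)(4 6 12)|= 6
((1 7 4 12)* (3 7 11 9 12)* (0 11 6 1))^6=(0 9)(11 12)=[9, 1, 2, 3, 4, 5, 6, 7, 8, 0, 10, 12, 11]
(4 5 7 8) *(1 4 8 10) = [0, 4, 2, 3, 5, 7, 6, 10, 8, 9, 1] = (1 4 5 7 10)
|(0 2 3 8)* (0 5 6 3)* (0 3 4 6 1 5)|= |(0 2 3 8)(1 5)(4 6)|= 4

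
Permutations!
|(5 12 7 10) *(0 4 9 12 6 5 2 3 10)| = 30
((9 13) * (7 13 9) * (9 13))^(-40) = (7 13 9) = [0, 1, 2, 3, 4, 5, 6, 13, 8, 7, 10, 11, 12, 9]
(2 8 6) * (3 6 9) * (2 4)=(2 8 9 3 6 4)=[0, 1, 8, 6, 2, 5, 4, 7, 9, 3]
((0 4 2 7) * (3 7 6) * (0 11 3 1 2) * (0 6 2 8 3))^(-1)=(0 11 7 3 8 1 6 4)=[11, 6, 2, 8, 0, 5, 4, 3, 1, 9, 10, 7]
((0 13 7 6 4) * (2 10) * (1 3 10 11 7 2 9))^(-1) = (0 4 6 7 11 2 13)(1 9 10 3) = [4, 9, 13, 1, 6, 5, 7, 11, 8, 10, 3, 2, 12, 0]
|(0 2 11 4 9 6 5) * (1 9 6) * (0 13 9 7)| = 10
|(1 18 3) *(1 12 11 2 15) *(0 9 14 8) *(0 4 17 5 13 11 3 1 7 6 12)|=|(0 9 14 8 4 17 5 13 11 2 15 7 6 12 3)(1 18)|=30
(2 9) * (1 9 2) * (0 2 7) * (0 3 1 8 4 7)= (0 2)(1 9 8 4 7 3)= [2, 9, 0, 1, 7, 5, 6, 3, 4, 8]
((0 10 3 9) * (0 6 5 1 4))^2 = (0 3 6 1)(4 10 9 5) = [3, 0, 2, 6, 10, 4, 1, 7, 8, 5, 9]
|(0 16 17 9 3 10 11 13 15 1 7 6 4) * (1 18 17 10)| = 14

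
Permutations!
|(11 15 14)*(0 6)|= 6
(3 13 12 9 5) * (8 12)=(3 13 8 12 9 5)=[0, 1, 2, 13, 4, 3, 6, 7, 12, 5, 10, 11, 9, 8]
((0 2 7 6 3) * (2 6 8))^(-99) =(8) =[0, 1, 2, 3, 4, 5, 6, 7, 8]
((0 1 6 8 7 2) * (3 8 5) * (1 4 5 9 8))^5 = (0 6)(1 2)(3 7)(4 9)(5 8) = [6, 2, 1, 7, 9, 8, 0, 3, 5, 4]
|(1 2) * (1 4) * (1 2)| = 2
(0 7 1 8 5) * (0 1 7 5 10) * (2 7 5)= (0 2 7 5 1 8 10)= [2, 8, 7, 3, 4, 1, 6, 5, 10, 9, 0]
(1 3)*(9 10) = (1 3)(9 10) = [0, 3, 2, 1, 4, 5, 6, 7, 8, 10, 9]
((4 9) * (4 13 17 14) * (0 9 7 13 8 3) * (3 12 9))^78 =(4 17 7 14 13) =[0, 1, 2, 3, 17, 5, 6, 14, 8, 9, 10, 11, 12, 4, 13, 15, 16, 7]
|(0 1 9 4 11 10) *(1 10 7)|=|(0 10)(1 9 4 11 7)|=10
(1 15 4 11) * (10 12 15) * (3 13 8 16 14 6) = [0, 10, 2, 13, 11, 5, 3, 7, 16, 9, 12, 1, 15, 8, 6, 4, 14] = (1 10 12 15 4 11)(3 13 8 16 14 6)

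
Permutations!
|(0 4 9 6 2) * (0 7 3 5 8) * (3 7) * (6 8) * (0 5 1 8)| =6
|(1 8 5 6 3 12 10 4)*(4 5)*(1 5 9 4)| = 14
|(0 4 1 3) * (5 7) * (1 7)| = 6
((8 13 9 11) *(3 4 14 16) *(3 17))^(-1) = [0, 1, 2, 17, 3, 5, 6, 7, 11, 13, 10, 9, 12, 8, 4, 15, 14, 16] = (3 17 16 14 4)(8 11 9 13)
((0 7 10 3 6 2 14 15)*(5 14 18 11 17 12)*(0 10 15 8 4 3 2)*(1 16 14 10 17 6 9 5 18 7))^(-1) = (0 6 11 18 12 17 15 7 2 10 5 9 3 4 8 14 16 1) = [6, 0, 10, 4, 8, 9, 11, 2, 14, 3, 5, 18, 17, 13, 16, 7, 1, 15, 12]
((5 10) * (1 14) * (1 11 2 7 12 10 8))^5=[0, 12, 8, 3, 4, 2, 6, 1, 7, 9, 11, 5, 14, 13, 10]=(1 12 14 10 11 5 2 8 7)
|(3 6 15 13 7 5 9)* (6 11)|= |(3 11 6 15 13 7 5 9)|= 8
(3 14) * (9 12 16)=(3 14)(9 12 16)=[0, 1, 2, 14, 4, 5, 6, 7, 8, 12, 10, 11, 16, 13, 3, 15, 9]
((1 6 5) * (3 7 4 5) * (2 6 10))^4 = (1 3)(2 4)(5 6)(7 10) = [0, 3, 4, 1, 2, 6, 5, 10, 8, 9, 7]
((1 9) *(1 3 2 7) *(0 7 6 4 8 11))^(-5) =(0 2)(1 4)(3 11)(6 7)(8 9) =[2, 4, 0, 11, 1, 5, 7, 6, 9, 8, 10, 3]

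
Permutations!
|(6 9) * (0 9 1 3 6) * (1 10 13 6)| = 6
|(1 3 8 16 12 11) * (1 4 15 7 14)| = 10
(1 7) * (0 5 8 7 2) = [5, 2, 0, 3, 4, 8, 6, 1, 7] = (0 5 8 7 1 2)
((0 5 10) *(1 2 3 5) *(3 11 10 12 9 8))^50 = (12) = [0, 1, 2, 3, 4, 5, 6, 7, 8, 9, 10, 11, 12]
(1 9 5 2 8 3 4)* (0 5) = [5, 9, 8, 4, 1, 2, 6, 7, 3, 0] = (0 5 2 8 3 4 1 9)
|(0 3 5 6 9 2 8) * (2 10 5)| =4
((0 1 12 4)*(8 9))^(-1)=[4, 0, 2, 3, 12, 5, 6, 7, 9, 8, 10, 11, 1]=(0 4 12 1)(8 9)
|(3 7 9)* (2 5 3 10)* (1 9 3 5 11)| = |(1 9 10 2 11)(3 7)| = 10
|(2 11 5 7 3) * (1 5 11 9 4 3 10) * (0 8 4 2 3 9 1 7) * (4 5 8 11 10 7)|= 9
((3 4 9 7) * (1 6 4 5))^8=[0, 6, 2, 5, 9, 1, 4, 3, 8, 7]=(1 6 4 9 7 3 5)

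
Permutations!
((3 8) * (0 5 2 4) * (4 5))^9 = (0 4)(2 5)(3 8) = [4, 1, 5, 8, 0, 2, 6, 7, 3]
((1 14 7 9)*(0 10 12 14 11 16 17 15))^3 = [14, 17, 2, 3, 4, 5, 6, 11, 8, 16, 7, 15, 9, 13, 1, 12, 0, 10] = (0 14 1 17 10 7 11 15 12 9 16)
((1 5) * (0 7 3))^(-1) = (0 3 7)(1 5) = [3, 5, 2, 7, 4, 1, 6, 0]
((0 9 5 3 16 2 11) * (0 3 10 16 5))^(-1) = (0 9)(2 16 10 5 3 11) = [9, 1, 16, 11, 4, 3, 6, 7, 8, 0, 5, 2, 12, 13, 14, 15, 10]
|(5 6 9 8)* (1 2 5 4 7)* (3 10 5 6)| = 21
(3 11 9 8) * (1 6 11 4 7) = [0, 6, 2, 4, 7, 5, 11, 1, 3, 8, 10, 9] = (1 6 11 9 8 3 4 7)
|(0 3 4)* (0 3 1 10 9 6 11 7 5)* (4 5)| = |(0 1 10 9 6 11 7 4 3 5)| = 10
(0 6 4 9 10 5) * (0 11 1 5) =(0 6 4 9 10)(1 5 11) =[6, 5, 2, 3, 9, 11, 4, 7, 8, 10, 0, 1]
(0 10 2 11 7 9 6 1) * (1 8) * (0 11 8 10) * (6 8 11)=[0, 6, 11, 3, 4, 5, 10, 9, 1, 8, 2, 7]=(1 6 10 2 11 7 9 8)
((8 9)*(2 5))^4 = (9) = [0, 1, 2, 3, 4, 5, 6, 7, 8, 9]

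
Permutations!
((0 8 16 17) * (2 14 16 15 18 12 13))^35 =(0 13)(2 8)(12 17)(14 15)(16 18) =[13, 1, 8, 3, 4, 5, 6, 7, 2, 9, 10, 11, 17, 0, 15, 14, 18, 12, 16]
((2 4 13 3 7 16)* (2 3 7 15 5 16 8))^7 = (2 13 8 4 7)(3 16 5 15) = [0, 1, 13, 16, 7, 15, 6, 2, 4, 9, 10, 11, 12, 8, 14, 3, 5]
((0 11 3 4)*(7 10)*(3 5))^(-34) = (0 11 5 3 4) = [11, 1, 2, 4, 0, 3, 6, 7, 8, 9, 10, 5]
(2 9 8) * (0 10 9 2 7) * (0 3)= [10, 1, 2, 0, 4, 5, 6, 3, 7, 8, 9]= (0 10 9 8 7 3)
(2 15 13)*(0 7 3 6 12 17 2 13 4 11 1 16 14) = [7, 16, 15, 6, 11, 5, 12, 3, 8, 9, 10, 1, 17, 13, 0, 4, 14, 2] = (0 7 3 6 12 17 2 15 4 11 1 16 14)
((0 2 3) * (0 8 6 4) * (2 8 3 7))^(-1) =[4, 1, 7, 3, 6, 5, 8, 2, 0] =(0 4 6 8)(2 7)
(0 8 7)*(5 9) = (0 8 7)(5 9) = [8, 1, 2, 3, 4, 9, 6, 0, 7, 5]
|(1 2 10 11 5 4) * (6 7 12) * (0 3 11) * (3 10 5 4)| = |(0 10)(1 2 5 3 11 4)(6 7 12)| = 6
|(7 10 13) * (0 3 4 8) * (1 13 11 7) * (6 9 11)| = |(0 3 4 8)(1 13)(6 9 11 7 10)| = 20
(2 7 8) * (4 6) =(2 7 8)(4 6) =[0, 1, 7, 3, 6, 5, 4, 8, 2]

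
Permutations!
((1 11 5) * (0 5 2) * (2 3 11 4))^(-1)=(0 2 4 1 5)(3 11)=[2, 5, 4, 11, 1, 0, 6, 7, 8, 9, 10, 3]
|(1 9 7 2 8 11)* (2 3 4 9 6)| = 20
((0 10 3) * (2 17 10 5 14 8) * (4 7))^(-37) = [8, 1, 3, 14, 7, 2, 6, 4, 10, 9, 5, 11, 12, 13, 17, 15, 16, 0] = (0 8 10 5 2 3 14 17)(4 7)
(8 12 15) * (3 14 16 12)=[0, 1, 2, 14, 4, 5, 6, 7, 3, 9, 10, 11, 15, 13, 16, 8, 12]=(3 14 16 12 15 8)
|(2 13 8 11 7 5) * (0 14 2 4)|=|(0 14 2 13 8 11 7 5 4)|=9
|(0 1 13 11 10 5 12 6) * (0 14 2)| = 10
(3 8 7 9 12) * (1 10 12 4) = (1 10 12 3 8 7 9 4) = [0, 10, 2, 8, 1, 5, 6, 9, 7, 4, 12, 11, 3]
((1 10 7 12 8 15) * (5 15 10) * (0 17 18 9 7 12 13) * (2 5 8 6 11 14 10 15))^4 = [7, 8, 2, 3, 4, 5, 12, 18, 15, 17, 14, 6, 10, 9, 11, 1, 16, 13, 0] = (0 7 18)(1 8 15)(6 12 10 14 11)(9 17 13)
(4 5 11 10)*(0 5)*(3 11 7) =(0 5 7 3 11 10 4) =[5, 1, 2, 11, 0, 7, 6, 3, 8, 9, 4, 10]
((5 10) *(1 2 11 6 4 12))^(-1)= (1 12 4 6 11 2)(5 10)= [0, 12, 1, 3, 6, 10, 11, 7, 8, 9, 5, 2, 4]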